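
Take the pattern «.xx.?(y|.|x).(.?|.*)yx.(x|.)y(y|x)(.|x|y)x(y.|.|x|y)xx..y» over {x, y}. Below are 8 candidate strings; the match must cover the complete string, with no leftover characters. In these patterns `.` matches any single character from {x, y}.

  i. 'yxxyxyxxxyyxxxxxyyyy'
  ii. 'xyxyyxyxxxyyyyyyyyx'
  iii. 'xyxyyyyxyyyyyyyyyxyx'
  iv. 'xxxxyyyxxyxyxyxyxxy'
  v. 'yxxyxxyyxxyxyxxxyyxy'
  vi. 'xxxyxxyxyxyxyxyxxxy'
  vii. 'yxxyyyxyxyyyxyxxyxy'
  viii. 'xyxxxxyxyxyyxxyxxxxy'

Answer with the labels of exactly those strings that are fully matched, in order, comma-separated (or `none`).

i → no match
ii → no match — must end with 'y'
iii → no match — must end with 'y'
iv → no match
v → no match
vi → no match
vii → match
viii → no match

vii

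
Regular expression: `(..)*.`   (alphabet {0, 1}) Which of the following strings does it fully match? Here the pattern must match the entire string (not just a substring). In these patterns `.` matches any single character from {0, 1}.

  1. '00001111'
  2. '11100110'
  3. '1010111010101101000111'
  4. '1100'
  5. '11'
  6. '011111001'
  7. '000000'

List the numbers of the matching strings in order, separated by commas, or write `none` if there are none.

6

1. '00001111' → no match
2. '11100110' → no match
3 → no match
4. '1100' → no match
5. '11' → no match
6. '011111001' → match
7. '000000' → no match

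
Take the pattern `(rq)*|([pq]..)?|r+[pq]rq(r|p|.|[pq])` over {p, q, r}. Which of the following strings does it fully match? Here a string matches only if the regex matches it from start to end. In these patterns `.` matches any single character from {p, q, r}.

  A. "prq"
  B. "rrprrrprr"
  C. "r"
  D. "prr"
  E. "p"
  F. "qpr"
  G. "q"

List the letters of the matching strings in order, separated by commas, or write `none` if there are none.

A → match
B → no match
C → no match
D → match
E → no match
F → match
G → no match

A, D, F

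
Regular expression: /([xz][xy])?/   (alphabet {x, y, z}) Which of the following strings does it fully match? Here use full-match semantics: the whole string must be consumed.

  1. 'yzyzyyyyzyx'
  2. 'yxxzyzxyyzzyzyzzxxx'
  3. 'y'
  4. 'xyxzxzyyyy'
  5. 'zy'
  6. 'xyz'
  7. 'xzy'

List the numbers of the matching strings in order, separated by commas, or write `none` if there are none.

5

1 → no match
2 → no match
3 → no match
4 → no match
5 → match
6 → no match
7 → no match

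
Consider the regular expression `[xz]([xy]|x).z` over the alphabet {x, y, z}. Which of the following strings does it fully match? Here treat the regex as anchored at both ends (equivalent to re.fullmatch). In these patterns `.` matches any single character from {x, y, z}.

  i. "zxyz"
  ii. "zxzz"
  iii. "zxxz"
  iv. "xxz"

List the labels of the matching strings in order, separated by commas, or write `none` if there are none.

i, ii, iii

i → match
ii → match
iii → match
iv → no match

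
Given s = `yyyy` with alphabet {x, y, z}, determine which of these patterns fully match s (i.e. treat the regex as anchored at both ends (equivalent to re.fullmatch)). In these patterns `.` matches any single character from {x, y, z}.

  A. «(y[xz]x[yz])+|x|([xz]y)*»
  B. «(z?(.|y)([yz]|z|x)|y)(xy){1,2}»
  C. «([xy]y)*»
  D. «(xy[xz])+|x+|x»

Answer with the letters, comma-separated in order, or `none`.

C

A → no match
B → no match — must end with `xy`
C → match
D → no match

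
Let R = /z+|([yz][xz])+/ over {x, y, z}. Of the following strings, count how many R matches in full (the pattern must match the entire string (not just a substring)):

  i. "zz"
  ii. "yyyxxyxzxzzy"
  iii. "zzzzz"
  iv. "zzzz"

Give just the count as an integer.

3

i → match
ii → no match
iii → match
iv → match
Total matched: 3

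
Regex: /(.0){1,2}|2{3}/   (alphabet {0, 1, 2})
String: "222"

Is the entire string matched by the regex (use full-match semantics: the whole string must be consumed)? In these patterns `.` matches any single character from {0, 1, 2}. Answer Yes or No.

Yes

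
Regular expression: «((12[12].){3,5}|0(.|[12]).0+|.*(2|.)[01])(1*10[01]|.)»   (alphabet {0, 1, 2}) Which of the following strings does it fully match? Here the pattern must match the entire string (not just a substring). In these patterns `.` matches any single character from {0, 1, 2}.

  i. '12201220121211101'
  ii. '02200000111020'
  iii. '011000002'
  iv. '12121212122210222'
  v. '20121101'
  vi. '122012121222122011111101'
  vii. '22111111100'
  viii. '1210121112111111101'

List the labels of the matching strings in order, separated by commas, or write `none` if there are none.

i, iii, v, vi, vii, viii

i → match
ii → no match
iii. '011000002' → match
iv → no match
v. '20121101' → match
vi → match
vii. '22111111100' → match
viii → match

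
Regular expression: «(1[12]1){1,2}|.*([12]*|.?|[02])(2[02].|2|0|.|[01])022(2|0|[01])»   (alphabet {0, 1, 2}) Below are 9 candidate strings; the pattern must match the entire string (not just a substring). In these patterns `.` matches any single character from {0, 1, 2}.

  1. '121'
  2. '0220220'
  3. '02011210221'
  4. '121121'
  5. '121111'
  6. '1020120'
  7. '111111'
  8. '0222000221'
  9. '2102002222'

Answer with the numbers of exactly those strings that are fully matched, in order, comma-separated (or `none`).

1, 2, 3, 4, 5, 7, 8

1 → match
2 → match
3 → match
4 → match
5 → match
6 → no match
7 → match
8 → match
9 → no match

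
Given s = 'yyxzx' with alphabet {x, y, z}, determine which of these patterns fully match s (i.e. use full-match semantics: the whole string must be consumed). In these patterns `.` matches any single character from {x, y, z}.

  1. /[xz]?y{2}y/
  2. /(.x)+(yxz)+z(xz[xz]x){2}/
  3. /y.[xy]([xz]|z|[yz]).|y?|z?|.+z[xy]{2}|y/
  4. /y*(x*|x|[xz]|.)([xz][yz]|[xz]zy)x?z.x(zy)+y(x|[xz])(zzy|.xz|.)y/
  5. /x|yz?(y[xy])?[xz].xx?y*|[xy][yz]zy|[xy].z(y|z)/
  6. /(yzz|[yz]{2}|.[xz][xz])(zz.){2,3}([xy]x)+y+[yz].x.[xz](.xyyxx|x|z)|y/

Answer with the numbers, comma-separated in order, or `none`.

1 → no match — must end with 'yy'
2 → no match
3 → match
4 → no match — must end with 'y'
5 → no match
6 → no match

3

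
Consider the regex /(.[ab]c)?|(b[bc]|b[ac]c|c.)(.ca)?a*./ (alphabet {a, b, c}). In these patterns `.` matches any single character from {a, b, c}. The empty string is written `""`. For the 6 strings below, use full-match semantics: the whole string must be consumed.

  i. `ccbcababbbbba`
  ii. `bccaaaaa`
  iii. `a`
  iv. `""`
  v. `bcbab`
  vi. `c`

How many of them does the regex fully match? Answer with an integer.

2

i → no match
ii. `bccaaaaa` → match
iii. `a` → no match
iv. `""` → match
v. `bcbab` → no match
vi. `c` → no match
Total matched: 2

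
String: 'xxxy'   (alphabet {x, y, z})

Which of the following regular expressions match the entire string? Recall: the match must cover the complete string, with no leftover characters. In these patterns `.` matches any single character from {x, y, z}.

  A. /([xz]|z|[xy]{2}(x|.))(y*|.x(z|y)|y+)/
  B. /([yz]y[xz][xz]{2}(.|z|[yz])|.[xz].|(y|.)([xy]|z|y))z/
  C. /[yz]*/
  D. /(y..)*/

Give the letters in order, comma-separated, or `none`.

A → match
B → no match — must end with 'z'
C → no match
D → no match

A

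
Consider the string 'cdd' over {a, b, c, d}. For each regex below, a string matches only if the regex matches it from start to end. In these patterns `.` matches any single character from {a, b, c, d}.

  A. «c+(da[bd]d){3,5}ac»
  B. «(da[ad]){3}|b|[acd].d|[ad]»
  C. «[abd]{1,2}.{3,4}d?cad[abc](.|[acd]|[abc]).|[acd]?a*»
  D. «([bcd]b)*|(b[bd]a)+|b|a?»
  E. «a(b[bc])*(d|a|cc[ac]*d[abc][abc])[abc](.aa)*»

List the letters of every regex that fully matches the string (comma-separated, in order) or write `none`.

B

A → no match — must end with 'dac'
B → match
C → no match
D → no match
E → no match — must start with 'a'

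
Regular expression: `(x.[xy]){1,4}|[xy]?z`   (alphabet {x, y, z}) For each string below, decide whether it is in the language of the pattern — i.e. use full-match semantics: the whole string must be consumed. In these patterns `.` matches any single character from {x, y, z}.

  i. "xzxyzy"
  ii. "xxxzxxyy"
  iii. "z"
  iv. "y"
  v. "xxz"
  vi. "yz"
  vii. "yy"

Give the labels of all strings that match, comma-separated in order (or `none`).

iii, vi

i → no match
ii → no match
iii → match
iv → no match
v → no match
vi → match
vii → no match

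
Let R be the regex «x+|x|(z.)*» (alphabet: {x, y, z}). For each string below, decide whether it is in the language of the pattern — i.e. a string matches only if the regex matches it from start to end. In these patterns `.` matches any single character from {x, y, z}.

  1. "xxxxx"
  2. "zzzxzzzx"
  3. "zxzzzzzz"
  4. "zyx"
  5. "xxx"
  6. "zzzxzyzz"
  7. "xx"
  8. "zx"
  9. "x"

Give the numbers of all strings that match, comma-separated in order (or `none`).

1, 2, 3, 5, 6, 7, 8, 9

1. "xxxxx" → match
2. "zzzxzzzx" → match
3. "zxzzzzzz" → match
4. "zyx" → no match
5. "xxx" → match
6. "zzzxzyzz" → match
7. "xx" → match
8. "zx" → match
9. "x" → match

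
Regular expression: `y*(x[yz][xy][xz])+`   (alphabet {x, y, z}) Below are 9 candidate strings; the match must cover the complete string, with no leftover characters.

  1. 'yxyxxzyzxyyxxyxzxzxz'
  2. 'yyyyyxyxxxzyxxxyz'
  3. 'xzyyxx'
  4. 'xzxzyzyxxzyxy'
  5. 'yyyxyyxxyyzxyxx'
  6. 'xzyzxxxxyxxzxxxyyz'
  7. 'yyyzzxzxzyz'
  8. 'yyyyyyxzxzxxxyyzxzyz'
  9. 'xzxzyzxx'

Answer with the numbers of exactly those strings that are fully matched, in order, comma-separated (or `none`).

1 → no match
2 → no match
3. 'xzyyxx' → no match
4 → no match
5 → match
6 → no match
7. 'yyyzzxzxzyz' → no match
8 → no match
9. 'xzxzyzxx' → no match

5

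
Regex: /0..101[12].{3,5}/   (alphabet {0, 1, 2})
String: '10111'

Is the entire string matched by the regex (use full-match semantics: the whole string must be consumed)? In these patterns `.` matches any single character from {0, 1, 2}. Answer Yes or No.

Every match must start with '0', but '10111' does not.

No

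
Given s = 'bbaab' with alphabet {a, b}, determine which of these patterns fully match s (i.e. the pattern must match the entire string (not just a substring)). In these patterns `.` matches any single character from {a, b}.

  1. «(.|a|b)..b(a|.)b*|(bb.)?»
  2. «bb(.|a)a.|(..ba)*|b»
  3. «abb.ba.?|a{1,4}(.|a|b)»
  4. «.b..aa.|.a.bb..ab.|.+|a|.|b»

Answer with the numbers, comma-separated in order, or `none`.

2, 4

1 → no match
2 → match
3 → no match
4 → match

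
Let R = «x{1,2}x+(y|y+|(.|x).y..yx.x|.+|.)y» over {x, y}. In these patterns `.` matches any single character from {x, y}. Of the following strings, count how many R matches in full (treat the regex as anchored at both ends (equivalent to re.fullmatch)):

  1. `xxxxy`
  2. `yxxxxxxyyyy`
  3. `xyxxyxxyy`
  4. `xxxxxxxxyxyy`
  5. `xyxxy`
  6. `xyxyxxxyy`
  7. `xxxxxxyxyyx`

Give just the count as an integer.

1 → match
2 → no match — must start with `x`
3 → no match
4 → match
5 → no match
6 → no match
7 → no match — must end with `y`
Total matched: 2

2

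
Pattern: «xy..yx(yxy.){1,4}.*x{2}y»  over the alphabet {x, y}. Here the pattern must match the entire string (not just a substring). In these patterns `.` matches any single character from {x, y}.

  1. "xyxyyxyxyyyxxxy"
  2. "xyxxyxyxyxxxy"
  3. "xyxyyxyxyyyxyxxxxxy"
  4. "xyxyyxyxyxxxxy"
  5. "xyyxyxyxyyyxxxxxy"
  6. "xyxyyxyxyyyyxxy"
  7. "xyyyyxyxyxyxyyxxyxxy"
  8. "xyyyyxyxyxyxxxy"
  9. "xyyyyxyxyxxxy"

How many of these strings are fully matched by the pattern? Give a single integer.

9

1 → match
2 → match
3 → match
4 → match
5 → match
6 → match
7 → match
8 → match
9 → match
Total matched: 9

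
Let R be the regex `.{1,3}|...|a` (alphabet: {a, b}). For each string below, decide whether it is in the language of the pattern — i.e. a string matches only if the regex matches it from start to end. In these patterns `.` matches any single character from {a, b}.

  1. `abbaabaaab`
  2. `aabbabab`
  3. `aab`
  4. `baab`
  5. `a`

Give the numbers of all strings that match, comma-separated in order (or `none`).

1. `abbaabaaab` → no match
2. `aabbabab` → no match
3. `aab` → match
4. `baab` → no match
5. `a` → match

3, 5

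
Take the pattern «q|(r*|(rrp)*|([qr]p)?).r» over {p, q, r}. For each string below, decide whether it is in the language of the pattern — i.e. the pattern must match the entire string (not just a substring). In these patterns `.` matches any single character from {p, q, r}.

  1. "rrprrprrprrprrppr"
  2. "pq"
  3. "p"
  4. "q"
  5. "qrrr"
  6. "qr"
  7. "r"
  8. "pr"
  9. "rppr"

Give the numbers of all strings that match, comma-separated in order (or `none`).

1 → match
2 → no match
3 → no match
4 → match
5 → no match
6 → match
7 → no match
8 → match
9 → match

1, 4, 6, 8, 9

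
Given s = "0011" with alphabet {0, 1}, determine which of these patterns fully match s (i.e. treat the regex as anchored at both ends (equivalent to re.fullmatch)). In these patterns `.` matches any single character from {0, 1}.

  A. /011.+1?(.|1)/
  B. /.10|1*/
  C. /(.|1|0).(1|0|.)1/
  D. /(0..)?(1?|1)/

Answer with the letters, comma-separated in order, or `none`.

C, D

A → no match — must start with "011"
B → no match
C → match
D → match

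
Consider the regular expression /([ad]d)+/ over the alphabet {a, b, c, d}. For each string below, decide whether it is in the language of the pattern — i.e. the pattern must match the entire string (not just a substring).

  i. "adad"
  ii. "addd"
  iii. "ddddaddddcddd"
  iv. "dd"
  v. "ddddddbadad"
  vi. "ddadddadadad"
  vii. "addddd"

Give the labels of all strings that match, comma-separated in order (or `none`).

i → match
ii → match
iii → no match
iv → match
v → no match
vi → match
vii → match

i, ii, iv, vi, vii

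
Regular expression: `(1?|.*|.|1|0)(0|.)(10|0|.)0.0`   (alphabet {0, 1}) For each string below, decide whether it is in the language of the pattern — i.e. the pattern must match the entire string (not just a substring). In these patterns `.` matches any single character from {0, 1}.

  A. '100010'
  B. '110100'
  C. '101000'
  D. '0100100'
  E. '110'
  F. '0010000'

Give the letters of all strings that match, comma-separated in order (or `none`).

A. '100010' → match
B. '110100' → no match
C. '101000' → match
D. '0100100' → no match
E. '110' → no match
F. '0010000' → match

A, C, F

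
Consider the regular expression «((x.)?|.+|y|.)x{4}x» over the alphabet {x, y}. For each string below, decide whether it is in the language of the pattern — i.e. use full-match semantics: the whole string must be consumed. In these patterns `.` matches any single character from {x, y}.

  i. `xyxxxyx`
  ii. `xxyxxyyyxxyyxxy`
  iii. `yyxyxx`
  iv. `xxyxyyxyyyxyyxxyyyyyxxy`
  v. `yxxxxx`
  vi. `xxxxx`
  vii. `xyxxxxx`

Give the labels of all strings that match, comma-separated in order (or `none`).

i → no match — must end with `xx`
ii → no match — must end with `xx`
iii → no match
iv → no match — must end with `xx`
v → match
vi → match
vii → match

v, vi, vii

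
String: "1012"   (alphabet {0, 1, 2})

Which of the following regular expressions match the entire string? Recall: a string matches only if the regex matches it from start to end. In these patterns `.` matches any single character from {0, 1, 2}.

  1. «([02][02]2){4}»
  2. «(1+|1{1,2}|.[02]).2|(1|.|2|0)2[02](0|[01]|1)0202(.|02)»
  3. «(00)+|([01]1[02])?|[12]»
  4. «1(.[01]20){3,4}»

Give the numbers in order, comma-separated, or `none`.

2

1 → no match
2 → match
3 → no match
4 → no match — must end with "20"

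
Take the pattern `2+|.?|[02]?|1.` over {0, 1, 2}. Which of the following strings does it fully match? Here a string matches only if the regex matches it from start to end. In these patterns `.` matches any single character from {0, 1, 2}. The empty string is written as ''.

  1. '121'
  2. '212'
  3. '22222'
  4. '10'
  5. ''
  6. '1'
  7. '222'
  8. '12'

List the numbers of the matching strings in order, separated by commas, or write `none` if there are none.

3, 4, 5, 6, 7, 8

1 → no match
2 → no match
3 → match
4 → match
5 → match
6 → match
7 → match
8 → match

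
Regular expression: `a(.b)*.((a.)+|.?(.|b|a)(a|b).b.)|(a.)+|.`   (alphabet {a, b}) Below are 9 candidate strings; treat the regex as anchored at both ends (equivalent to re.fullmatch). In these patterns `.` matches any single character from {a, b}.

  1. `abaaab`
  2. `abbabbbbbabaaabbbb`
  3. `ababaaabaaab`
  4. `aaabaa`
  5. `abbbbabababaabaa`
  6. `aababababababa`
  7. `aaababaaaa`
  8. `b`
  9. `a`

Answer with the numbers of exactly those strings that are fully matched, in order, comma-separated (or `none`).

1 → match
2 → match
3 → match
4 → match
5 → match
6 → match
7 → match
8 → match
9 → match

1, 2, 3, 4, 5, 6, 7, 8, 9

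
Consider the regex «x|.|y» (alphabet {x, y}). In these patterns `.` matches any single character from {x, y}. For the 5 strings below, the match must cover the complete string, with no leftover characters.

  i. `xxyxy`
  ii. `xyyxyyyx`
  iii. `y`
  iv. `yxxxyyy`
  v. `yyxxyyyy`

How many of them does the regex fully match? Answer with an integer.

1

i → no match
ii → no match
iii → match
iv → no match
v → no match
Total matched: 1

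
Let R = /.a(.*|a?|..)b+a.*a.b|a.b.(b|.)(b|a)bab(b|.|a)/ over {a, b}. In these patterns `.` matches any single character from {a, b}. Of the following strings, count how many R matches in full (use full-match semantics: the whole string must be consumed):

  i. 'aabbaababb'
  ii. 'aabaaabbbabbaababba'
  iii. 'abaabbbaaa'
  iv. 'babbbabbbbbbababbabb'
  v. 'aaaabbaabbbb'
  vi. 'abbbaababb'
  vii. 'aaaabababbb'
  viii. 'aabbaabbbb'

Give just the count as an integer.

3

i → match
ii → no match
iii → no match
iv → match
v → no match
vi → match
vii → no match
viii → no match
Total matched: 3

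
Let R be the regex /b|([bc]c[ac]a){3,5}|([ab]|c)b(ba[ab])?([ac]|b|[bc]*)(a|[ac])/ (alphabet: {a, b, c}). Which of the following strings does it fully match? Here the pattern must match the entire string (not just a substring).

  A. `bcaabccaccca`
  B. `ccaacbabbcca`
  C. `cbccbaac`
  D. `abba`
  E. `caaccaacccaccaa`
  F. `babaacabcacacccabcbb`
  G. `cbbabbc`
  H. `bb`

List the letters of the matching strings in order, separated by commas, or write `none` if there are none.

A, D, G

A → match
B → no match
C → no match
D → match
E → no match
F → no match
G → match
H → no match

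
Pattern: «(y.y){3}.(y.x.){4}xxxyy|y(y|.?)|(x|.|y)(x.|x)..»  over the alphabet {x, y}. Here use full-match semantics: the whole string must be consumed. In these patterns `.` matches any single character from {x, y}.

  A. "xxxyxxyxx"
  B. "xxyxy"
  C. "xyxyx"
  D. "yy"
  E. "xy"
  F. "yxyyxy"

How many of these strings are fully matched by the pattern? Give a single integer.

2

A → no match
B → match
C → no match
D → match
E → no match
F → no match
Total matched: 2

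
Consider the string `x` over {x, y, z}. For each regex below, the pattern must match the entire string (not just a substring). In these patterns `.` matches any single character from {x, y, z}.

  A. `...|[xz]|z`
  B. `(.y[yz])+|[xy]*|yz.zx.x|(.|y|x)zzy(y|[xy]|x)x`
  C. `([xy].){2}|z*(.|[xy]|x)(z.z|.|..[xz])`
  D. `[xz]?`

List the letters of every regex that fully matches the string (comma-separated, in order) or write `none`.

A → match
B → match
C → no match
D → match

A, B, D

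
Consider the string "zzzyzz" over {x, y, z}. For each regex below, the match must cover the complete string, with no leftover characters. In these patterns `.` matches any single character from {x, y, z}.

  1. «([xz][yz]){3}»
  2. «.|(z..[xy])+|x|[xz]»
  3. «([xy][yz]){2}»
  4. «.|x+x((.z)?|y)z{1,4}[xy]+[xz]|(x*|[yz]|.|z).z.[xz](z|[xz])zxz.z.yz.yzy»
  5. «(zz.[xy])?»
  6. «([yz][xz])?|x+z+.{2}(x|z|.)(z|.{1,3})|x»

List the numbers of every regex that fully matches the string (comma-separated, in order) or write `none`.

1

1 → match
2 → no match
3 → no match
4 → no match
5 → no match
6 → no match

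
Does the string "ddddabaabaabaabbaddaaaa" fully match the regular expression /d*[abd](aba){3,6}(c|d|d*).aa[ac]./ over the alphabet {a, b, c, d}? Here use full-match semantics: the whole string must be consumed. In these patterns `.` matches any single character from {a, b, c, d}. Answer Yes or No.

No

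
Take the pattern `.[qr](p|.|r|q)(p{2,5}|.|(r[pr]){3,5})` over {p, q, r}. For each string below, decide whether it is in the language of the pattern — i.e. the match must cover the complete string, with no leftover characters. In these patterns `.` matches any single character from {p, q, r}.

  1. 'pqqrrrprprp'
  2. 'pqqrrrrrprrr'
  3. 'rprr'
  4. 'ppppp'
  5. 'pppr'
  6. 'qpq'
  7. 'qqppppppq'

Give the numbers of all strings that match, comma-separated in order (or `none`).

1

1 → match
2 → no match
3 → no match
4 → no match
5 → no match
6 → no match
7 → no match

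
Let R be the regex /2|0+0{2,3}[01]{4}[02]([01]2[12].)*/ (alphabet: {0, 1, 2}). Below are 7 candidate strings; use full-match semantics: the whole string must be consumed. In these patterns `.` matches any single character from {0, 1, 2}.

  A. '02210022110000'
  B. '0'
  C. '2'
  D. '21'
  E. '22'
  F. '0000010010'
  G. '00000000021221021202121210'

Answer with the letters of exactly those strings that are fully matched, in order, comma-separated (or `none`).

A → no match
B → no match
C → match
D → no match
E → no match
F → match
G → match

C, F, G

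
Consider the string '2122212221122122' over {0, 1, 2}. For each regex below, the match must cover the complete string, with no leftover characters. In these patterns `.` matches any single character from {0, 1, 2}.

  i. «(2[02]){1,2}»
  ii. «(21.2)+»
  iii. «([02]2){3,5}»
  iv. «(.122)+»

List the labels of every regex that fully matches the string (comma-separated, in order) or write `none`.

ii

i → no match
ii → match
iii → no match
iv → no match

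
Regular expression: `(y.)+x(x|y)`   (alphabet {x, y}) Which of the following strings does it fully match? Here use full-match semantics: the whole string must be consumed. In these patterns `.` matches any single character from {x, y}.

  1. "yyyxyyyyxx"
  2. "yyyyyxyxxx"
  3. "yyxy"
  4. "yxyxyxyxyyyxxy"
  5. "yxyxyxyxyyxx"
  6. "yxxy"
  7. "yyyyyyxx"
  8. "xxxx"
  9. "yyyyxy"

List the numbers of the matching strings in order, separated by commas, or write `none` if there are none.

1 → match
2 → match
3 → match
4 → match
5 → match
6 → match
7 → match
8 → no match — must start with "y"
9 → match

1, 2, 3, 4, 5, 6, 7, 9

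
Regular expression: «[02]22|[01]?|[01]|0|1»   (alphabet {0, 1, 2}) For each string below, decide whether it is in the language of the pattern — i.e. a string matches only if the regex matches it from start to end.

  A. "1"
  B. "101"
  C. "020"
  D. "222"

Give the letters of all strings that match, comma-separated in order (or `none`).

A, D

A → match
B → no match
C → no match
D → match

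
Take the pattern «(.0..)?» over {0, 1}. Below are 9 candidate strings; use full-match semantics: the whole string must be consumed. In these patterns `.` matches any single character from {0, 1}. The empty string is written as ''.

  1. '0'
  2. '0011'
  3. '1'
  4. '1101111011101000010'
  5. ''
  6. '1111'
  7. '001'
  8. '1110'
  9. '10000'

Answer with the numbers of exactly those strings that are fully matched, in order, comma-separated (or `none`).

2, 5

1 → no match
2 → match
3 → no match
4 → no match
5 → match
6 → no match
7 → no match
8 → no match
9 → no match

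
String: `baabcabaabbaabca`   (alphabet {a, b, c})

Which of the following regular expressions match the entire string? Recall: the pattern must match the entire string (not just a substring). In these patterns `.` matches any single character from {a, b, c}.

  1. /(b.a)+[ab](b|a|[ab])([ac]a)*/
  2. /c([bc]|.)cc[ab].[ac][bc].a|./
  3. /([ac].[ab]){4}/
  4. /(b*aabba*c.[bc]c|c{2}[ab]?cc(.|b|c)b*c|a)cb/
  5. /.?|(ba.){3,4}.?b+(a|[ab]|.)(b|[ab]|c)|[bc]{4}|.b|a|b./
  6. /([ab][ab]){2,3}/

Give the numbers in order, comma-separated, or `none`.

1 → match
2 → no match
3 → no match
4 → no match — must end with `cb`
5 → no match
6 → no match

1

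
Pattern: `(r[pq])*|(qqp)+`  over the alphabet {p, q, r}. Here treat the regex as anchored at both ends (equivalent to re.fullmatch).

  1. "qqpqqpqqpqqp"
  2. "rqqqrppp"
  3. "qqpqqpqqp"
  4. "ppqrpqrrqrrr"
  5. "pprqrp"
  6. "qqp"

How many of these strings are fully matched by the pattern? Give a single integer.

1 → match
2 → no match
3 → match
4 → no match
5 → no match
6 → match
Total matched: 3

3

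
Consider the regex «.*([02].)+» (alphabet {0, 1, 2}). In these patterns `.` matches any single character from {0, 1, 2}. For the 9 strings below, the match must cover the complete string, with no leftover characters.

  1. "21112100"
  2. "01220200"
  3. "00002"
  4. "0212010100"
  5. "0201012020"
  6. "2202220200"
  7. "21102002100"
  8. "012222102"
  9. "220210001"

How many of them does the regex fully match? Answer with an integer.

1 → match
2 → match
3 → match
4 → match
5 → match
6 → match
7 → match
8 → match
9 → match
Total matched: 9

9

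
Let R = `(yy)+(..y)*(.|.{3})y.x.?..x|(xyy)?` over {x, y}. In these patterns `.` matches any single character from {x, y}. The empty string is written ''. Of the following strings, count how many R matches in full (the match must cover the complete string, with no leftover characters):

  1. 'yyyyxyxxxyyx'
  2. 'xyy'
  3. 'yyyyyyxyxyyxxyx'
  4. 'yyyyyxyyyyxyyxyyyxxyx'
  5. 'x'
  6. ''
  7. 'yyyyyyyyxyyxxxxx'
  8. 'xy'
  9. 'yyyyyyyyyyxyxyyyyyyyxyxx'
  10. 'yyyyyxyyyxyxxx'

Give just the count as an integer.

7

1 → match
2 → match
3 → match
4 → no match
5 → no match
6 → match
7 → match
8 → no match
9 → match
10 → match
Total matched: 7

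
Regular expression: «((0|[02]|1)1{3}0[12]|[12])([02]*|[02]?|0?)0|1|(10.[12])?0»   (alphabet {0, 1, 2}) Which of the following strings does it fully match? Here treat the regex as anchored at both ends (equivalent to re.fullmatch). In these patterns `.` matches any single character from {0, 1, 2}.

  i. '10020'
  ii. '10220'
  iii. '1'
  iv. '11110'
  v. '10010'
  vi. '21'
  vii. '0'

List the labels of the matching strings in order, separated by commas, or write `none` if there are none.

i, ii, iii, v, vii

i → match
ii → match
iii → match
iv → no match
v → match
vi → no match
vii → match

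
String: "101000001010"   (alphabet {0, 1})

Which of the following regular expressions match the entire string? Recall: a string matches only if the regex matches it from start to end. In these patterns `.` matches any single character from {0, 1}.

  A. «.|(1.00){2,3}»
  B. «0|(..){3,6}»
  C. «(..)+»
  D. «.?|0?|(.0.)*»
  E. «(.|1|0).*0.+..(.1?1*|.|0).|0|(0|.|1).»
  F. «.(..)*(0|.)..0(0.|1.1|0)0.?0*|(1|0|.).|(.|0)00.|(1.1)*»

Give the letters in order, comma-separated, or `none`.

B, C, E, F

A → no match
B → match
C → match
D → no match
E → match
F → match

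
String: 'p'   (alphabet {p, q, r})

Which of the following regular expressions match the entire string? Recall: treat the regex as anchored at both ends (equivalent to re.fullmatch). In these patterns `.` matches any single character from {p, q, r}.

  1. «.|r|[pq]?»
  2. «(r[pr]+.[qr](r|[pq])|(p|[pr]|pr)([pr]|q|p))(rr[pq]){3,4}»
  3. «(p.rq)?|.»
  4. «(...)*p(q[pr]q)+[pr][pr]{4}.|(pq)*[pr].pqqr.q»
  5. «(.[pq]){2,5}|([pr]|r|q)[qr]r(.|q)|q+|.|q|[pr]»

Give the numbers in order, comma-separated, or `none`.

1, 3, 5

1 → match
2 → no match
3 → match
4 → no match
5 → match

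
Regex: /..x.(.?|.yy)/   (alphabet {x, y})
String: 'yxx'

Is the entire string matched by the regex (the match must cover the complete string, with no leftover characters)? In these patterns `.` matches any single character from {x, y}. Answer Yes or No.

No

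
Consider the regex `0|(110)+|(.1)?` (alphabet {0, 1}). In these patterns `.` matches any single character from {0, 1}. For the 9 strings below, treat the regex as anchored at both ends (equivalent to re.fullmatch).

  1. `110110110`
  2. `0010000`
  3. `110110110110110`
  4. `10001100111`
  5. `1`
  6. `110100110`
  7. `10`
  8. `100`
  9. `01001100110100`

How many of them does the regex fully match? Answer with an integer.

1 → match
2 → no match
3 → match
4 → no match
5 → no match
6 → no match
7 → no match
8 → no match
9 → no match
Total matched: 2

2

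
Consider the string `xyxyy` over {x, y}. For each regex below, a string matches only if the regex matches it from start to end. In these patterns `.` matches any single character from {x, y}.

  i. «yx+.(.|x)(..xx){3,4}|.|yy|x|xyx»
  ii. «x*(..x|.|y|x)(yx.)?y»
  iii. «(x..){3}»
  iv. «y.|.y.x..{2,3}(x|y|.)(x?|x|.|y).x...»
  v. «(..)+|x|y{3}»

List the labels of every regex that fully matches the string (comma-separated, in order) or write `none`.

ii

i → no match
ii → match
iii → no match
iv → no match
v → no match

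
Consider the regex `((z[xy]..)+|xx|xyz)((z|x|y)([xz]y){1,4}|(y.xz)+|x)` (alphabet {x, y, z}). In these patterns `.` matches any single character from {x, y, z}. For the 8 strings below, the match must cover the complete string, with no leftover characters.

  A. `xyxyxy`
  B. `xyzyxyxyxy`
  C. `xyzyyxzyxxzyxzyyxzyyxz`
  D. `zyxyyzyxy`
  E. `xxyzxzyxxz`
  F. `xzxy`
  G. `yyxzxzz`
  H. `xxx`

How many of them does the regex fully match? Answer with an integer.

A → no match
B → match
C → no match
D → match
E → match
F → no match
G → no match
H → match
Total matched: 4

4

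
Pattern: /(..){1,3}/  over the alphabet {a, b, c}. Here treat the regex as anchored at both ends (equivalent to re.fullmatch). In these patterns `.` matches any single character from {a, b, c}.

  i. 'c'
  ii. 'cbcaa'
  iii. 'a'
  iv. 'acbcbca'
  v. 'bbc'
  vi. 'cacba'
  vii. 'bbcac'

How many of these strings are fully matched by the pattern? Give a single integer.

i → no match
ii → no match
iii → no match
iv → no match
v → no match
vi → no match
vii → no match
Total matched: 0

0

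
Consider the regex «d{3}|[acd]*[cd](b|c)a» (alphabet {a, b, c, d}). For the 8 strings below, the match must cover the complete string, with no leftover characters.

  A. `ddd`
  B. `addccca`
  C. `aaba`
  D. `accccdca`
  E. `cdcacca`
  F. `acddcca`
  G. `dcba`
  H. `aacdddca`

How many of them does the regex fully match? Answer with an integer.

A → match
B → match
C → no match
D → match
E → match
F → match
G → match
H → match
Total matched: 7

7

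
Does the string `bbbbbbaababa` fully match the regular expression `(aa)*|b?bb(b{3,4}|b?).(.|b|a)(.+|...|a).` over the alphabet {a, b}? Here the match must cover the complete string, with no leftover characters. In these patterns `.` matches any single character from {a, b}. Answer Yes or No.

Yes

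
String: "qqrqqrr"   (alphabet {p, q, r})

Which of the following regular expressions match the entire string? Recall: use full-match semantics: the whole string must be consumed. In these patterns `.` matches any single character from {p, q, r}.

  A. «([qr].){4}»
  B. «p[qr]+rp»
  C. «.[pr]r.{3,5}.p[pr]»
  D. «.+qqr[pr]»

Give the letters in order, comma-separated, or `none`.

D

A → no match
B → no match — must start with "p"
C → no match
D → match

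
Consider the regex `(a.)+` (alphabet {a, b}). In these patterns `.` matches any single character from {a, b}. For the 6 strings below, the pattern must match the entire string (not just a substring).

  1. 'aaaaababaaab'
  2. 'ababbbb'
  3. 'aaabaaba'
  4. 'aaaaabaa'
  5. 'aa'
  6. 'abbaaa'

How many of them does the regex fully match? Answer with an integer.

1 → match
2 → no match
3 → no match
4 → match
5 → match
6 → no match
Total matched: 3

3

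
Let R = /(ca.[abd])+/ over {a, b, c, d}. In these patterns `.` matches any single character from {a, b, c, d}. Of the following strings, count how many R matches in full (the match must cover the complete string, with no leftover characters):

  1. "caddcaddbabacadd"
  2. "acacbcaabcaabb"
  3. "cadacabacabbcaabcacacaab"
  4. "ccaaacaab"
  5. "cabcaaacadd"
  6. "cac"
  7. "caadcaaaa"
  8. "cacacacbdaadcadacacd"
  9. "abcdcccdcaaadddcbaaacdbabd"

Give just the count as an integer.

1

1 → no match
2 → no match — must start with "ca"
3 → match
4 → no match — must start with "ca"
5 → no match
6 → no match
7 → no match
8 → no match
9 → no match — must start with "ca"
Total matched: 1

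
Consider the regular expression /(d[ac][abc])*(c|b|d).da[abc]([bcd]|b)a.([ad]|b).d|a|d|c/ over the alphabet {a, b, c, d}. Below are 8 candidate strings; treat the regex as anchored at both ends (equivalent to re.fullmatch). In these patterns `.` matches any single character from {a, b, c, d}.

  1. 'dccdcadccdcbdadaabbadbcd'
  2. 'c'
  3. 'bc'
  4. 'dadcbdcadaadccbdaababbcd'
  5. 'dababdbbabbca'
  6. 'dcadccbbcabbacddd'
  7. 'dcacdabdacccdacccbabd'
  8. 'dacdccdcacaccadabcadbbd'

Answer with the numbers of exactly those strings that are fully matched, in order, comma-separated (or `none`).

2

1 → no match
2. 'c' → match
3. 'bc' → no match
4 → no match
5 → no match
6 → no match
7 → no match
8 → no match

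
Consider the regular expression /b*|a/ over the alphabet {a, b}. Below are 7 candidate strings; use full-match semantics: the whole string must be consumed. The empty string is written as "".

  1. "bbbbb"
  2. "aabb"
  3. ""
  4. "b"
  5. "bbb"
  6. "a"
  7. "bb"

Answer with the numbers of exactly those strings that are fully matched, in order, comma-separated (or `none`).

1, 3, 4, 5, 6, 7

1 → match
2 → no match
3 → match
4 → match
5 → match
6 → match
7 → match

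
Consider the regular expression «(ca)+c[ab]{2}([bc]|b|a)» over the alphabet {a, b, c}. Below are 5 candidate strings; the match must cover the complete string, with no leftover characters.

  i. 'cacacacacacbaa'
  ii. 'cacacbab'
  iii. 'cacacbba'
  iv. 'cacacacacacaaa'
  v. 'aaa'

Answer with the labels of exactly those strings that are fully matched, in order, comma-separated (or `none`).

i → match
ii → match
iii → match
iv → match
v → no match — must start with 'ca'

i, ii, iii, iv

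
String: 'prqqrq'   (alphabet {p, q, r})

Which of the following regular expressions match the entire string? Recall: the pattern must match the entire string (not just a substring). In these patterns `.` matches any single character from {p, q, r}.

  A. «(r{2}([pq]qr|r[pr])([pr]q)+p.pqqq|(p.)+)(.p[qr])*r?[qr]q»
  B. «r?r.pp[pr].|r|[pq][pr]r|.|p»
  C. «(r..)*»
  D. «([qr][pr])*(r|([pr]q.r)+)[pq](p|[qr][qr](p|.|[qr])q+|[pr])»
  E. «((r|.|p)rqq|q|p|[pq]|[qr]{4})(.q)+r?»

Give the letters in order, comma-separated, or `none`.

A → no match
B → no match
C → no match
D → no match
E → match

E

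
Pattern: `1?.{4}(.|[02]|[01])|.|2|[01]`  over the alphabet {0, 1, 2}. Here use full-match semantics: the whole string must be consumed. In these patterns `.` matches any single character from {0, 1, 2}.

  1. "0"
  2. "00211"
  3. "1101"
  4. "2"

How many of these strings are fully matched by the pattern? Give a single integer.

3

1 → match
2 → match
3 → no match
4 → match
Total matched: 3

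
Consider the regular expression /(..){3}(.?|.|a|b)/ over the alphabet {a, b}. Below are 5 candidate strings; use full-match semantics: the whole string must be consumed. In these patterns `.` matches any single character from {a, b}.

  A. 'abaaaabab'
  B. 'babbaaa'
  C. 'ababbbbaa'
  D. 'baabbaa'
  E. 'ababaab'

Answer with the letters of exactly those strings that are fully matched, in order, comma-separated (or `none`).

B, D, E

A → no match
B → match
C → no match
D → match
E → match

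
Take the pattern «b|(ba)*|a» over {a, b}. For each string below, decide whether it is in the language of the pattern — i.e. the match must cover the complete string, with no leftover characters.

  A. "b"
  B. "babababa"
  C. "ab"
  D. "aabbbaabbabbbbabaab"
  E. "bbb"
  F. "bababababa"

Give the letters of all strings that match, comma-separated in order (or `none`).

A, B, F

A → match
B → match
C → no match
D → no match
E → no match
F → match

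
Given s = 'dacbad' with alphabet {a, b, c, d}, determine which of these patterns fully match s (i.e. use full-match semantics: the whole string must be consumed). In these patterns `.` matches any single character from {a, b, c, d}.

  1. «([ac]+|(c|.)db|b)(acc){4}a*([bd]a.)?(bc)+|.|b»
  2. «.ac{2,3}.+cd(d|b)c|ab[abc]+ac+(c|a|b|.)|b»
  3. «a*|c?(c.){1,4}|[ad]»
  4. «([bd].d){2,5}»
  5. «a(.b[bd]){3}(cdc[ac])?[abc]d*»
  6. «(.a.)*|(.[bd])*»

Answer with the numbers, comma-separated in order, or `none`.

1 → no match
2 → no match
3 → no match
4 → no match
5 → no match — must start with 'a'
6 → match

6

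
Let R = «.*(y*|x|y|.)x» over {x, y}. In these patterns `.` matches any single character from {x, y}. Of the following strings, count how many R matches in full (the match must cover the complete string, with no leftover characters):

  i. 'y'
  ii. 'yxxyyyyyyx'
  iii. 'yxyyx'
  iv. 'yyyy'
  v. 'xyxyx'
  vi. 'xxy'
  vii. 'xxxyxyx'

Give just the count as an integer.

4

i → no match — must end with 'x'
ii → match
iii → match
iv → no match — must end with 'x'
v → match
vi → no match — must end with 'x'
vii → match
Total matched: 4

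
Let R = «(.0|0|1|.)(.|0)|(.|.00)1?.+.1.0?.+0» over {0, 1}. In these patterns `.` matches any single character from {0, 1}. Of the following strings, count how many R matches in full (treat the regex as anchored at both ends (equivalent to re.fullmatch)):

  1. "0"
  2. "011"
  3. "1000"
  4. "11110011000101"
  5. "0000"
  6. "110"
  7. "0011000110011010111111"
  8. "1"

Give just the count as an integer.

1. "0" → no match
2. "011" → no match
3. "1000" → no match
4 → no match
5. "0000" → no match
6. "110" → no match
7 → no match
8. "1" → no match
Total matched: 0

0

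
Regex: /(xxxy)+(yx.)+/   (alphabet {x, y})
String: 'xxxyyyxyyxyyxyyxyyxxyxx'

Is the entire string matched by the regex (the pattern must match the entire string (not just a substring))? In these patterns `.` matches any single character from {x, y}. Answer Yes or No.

No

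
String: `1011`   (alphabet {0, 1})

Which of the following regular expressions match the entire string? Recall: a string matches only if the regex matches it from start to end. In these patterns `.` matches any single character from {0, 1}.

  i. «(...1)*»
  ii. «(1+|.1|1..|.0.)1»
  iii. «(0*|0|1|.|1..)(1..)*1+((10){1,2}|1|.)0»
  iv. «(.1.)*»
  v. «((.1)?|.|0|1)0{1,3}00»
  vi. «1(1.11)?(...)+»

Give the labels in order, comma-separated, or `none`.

i, ii, vi

i → match
ii → match
iii → no match — must end with `0`
iv → no match
v → no match — must end with `000`
vi → match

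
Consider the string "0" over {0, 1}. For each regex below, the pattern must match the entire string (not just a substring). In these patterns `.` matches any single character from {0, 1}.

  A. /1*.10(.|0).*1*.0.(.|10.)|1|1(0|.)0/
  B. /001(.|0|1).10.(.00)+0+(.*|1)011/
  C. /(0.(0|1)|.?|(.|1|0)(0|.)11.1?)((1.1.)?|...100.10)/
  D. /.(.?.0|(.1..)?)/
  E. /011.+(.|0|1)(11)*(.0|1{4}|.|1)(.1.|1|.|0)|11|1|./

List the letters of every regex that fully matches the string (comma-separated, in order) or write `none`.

A → no match
B → no match — must start with "001"
C → match
D → match
E → match

C, D, E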